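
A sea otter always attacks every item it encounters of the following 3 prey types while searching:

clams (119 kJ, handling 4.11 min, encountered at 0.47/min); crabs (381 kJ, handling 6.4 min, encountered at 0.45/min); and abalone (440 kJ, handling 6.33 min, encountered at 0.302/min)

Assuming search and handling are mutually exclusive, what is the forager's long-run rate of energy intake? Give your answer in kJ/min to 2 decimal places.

46.65 kJ/min

Energy encountered per unit search time: 0.47×119 + 0.45×381 + 0.302×440 = 360.3 kJ/min.
Handling time per unit search time: 0.47×4.11 + 0.45×6.4 + 0.302×6.33 = 6.723.
Rate = 360.3/(1 + 6.723) = 46.65 kJ/min.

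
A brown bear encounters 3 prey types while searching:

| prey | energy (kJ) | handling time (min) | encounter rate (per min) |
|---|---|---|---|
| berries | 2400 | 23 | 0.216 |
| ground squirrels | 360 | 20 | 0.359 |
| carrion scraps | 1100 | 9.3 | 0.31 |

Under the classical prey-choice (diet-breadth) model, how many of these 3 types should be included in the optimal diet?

E/h in descending order: carrion scraps 118, berries 104, ground squirrels 18 kJ/min. The optimal diet is the largest prefix of this list for which every included type satisfies E_i/h_i > R on the types above it.
Rate on top 1: 87.82. berries: 104 > 87.82 → include.
Rate on top 2: 97.1. ground squirrels: 18 < 97.1 → exclude; stop.
Optimal diet: carrion scraps, berries — 2 of 3 types.

2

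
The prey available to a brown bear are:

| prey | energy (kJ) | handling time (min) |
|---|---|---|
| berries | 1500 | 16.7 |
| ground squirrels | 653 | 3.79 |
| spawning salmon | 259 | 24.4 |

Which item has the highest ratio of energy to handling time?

ground squirrels

In descending order of E/h:
ground squirrels: 653/3.79 = 172 kJ/min
berries: 1500/16.7 = 89.8 kJ/min
spawning salmon: 259/24.4 = 10.6 kJ/min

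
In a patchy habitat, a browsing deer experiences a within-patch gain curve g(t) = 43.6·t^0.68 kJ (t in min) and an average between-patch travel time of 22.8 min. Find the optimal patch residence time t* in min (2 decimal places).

By the marginal value theorem, leave when the instantaneous gain rate g'(t) equals the habitat-wide average g(t)/(T + t).
g'(t) = 0.68·43.6·t^-0.32. Setting 0.68·43.6·t^-0.32 = 43.6·t^0.68/(22.8+t) gives 0.68(22.8+t) = t, so 0.32·t = 0.68×22.8.
t* = 0.68×22.8/0.32 = 48.45 min.

48.45 min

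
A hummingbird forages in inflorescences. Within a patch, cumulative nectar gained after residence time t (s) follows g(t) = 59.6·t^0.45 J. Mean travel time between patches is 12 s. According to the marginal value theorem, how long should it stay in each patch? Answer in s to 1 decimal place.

By the marginal value theorem, leave when the instantaneous gain rate g'(t) equals the habitat-wide average g(t)/(T + t).
g'(t) = 0.45·59.6·t^-0.55. Setting 0.45·59.6·t^-0.55 = 59.6·t^0.45/(12+t) gives 0.45(12+t) = t, so 0.55·t = 0.45×12.
t* = 0.45×12/0.55 = 9.818 s.

9.8 s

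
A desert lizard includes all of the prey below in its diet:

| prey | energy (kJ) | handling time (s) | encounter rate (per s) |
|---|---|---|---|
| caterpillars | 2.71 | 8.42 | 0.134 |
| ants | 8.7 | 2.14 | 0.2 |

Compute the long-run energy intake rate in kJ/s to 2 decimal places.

R = Σλ_iE_i / (1 + Σλ_ih_i)
Numerator: 0.134×2.71 + 0.2×8.7 = 2.103
Denominator: 1 + 0.134×8.42 + 0.2×2.14 = 2.556
R = 2.103/2.556 = 0.8227 kJ/s

0.82 kJ/s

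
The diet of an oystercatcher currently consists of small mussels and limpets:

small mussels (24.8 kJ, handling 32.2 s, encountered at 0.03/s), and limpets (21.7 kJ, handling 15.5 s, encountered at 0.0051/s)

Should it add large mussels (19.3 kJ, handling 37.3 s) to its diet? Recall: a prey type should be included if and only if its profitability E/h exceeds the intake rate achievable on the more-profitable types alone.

Yes

Current rate: (0.03×24.8 + 0.0051×21.7)/(1 + 0.03×32.2 + 0.0051×15.5) = 0.4179 kJ/s.
large mussels: E/h = 19.3/37.3 = 0.5174 kJ/s.
0.5174 > 0.4179, so adding large mussels raises the average — include it.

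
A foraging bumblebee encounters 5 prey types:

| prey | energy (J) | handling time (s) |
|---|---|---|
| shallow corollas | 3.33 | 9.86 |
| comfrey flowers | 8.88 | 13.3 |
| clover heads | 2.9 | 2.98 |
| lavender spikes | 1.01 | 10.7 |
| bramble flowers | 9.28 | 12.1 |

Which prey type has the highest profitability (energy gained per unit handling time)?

Profitability E/h (J/s): shallow corollas = 3.33/9.86 = 0.338, comfrey flowers = 8.88/13.3 = 0.668, clover heads = 2.9/2.98 = 0.973, lavender spikes = 1.01/10.7 = 0.0944, bramble flowers = 9.28/12.1 = 0.767.
Ranked: clover heads > bramble flowers > comfrey flowers > shallow corollas > lavender spikes.

clover heads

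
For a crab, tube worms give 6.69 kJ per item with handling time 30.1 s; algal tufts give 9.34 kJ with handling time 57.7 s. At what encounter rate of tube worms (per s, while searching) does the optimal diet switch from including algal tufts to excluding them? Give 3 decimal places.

Drop algal tufts once their profitability E₂/h₂ falls below the rate achievable on tube worms alone: E₂/h₂ = λE₁/(1 + λh₁).
Solve for λ: λE₁h₂ = E₂(1 + λh₁) → λ(E₁h₂ − E₂h₁) = E₂ → λ = E₂/(E₁h₂ − E₂h₁).
λ = 9.34/(6.69×57.7 − 9.34×30.1) = 9.34/104.9 = 0.08906 per s.

0.089 per s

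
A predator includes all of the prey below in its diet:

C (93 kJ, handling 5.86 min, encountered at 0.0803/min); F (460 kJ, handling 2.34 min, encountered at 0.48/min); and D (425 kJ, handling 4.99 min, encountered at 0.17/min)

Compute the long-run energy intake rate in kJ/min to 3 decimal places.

87.308 kJ/min

R = Σλ_iE_i / (1 + Σλ_ih_i)
Numerator: 0.0803×93 + 0.48×460 + 0.17×425 = 300.5
Denominator: 1 + 0.0803×5.86 + 0.48×2.34 + 0.17×4.99 = 3.442
R = 300.5/3.442 = 87.31 kJ/min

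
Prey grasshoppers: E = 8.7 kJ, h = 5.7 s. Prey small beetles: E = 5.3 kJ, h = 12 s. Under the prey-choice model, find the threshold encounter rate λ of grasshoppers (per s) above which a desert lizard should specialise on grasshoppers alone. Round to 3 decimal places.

0.071 per s

At the threshold, the rate on grasshoppers alone equals the profitability of small beetles: λ·8.7/(1 + λ·5.7) = 5.3/12 = 0.4417.
Rearranging, λ(8.7 − 0.4417×5.7) = 0.4417, so λ = 0.4417/6.182 = 0.07144 per s.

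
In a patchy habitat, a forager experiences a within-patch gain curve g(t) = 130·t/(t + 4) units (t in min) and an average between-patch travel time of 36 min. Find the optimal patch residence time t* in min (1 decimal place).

By the marginal value theorem, leave when the instantaneous gain rate g'(t) equals the habitat-wide average g(t)/(T + t).
g'(t) = 130·4/(t + 4)². Setting 130·4/(t+4)² = 130t/[(t+4)(36+t)] gives 4(36+t) = t(t+4), so t² = 4×36 = 144.
t* = √144 = 12 min.

12.0 min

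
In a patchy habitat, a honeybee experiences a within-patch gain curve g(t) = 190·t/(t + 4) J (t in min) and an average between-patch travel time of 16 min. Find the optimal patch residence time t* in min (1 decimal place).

8.0 min

Maximise g(t)/(T+t): set derivative to zero → g'(t)(T+t) = g(t).
g'(t) = 190·4/(t + 4)². Setting 190·4/(t+4)² = 190t/[(t+4)(16+t)] gives 4(16+t) = t(t+4), so t² = 4×16 = 64.
t* = √64 = 8 min.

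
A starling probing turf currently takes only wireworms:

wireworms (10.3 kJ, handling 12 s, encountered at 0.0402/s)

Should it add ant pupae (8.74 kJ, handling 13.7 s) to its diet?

Yes

Intake rate on the current diet: R = (0.0402×10.3) / (1 + 0.0402×12) = 0.4141/1.482 = 0.2793 kJ/s.
ant pupae: E/h = 8.74/13.7 = 0.638 kJ/s.
Since 0.638 > R, including ant pupae increases the long-run rate.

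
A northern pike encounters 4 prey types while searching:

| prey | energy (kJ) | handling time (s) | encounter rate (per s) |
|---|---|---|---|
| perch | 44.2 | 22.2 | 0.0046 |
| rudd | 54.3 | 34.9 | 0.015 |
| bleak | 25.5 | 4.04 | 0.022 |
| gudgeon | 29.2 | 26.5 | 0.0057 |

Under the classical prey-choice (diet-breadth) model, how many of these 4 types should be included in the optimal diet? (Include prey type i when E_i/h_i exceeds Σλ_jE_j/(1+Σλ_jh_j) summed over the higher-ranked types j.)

E/h in descending order: bleak 6.31, perch 1.99, rudd 1.56, gudgeon 1.1 kJ/s. The optimal diet is the largest prefix of this list for which every included type satisfies E_i/h_i > R on the types above it.
Rate on top 1: 0.5152. perch: 1.99 > 0.5152 → include.
Rate on top 2: 0.6417. rudd: 1.56 > 0.6417 → include.
Rate on top 3: 0.9209. gudgeon: 1.1 > 0.9209 → include.
Optimal diet: bleak, perch, rudd, gudgeon — 4 of 4 types.

4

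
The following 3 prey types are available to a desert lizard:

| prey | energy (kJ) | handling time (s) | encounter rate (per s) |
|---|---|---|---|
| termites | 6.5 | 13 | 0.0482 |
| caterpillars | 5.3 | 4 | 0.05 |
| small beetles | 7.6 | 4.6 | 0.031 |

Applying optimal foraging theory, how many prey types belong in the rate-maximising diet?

Rank by E/h (kJ/s): small beetles 1.65, caterpillars 1.32, termites 0.5. Include each in turn until the next type's E/h falls below the running intake rate.
Rate on top 1: 0.2062. caterpillars: 1.32 > 0.2062 → include.
Rate on top 2: 0.3729. termites: 0.5 > 0.3729 → include.
Optimal diet: small beetles, caterpillars, termites — 3 of 3 types.

3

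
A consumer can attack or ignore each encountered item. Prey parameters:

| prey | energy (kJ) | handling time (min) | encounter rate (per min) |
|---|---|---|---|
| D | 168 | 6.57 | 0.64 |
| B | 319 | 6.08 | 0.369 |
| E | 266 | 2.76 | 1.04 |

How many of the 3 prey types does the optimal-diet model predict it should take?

1

Profitabilities (E/h, kJ/min): E 96.4, B 52.5, D 25.6. Add prey in this order while the next type's profitability exceeds the intake rate on those already taken.
Rate on top 1: 71.48. B: 52.5 < 71.48 → exclude; stop.
Optimal diet: E — 1 of 3 types.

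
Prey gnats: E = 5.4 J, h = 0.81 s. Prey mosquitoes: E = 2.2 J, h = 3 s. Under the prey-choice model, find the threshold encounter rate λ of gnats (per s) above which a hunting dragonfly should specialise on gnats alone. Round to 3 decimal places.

Drop mosquitoes once their profitability E₂/h₂ falls below the rate achievable on gnats alone: E₂/h₂ = λE₁/(1 + λh₁).
Solve for λ: λE₁h₂ = E₂(1 + λh₁) → λ(E₁h₂ − E₂h₁) = E₂ → λ = E₂/(E₁h₂ − E₂h₁).
λ = 2.2/(5.4×3 − 2.2×0.81) = 2.2/14.42 = 0.1526 per s.

0.153 per s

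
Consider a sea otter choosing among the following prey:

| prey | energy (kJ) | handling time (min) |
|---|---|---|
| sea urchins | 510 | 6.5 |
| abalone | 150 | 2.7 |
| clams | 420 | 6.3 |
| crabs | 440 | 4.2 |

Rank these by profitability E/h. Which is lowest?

abalone

Profitability E/h (kJ/min): sea urchins = 510/6.5 = 78.5, abalone = 150/2.7 = 55.6, clams = 420/6.3 = 66.7, crabs = 440/4.2 = 105.
Ranked: crabs > sea urchins > clams > abalone.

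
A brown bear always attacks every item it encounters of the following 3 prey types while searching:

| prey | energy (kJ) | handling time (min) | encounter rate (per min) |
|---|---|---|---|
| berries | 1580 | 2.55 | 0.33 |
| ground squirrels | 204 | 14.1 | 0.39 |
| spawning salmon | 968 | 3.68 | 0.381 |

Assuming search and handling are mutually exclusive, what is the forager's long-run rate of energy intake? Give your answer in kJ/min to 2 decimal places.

110.92 kJ/min

R = Σλ_iE_i / (1 + Σλ_ih_i)
Numerator: 0.33×1580 + 0.39×204 + 0.381×968 = 969.8
Denominator: 1 + 0.33×2.55 + 0.39×14.1 + 0.381×3.68 = 8.743
R = 969.8/8.743 = 110.9 kJ/min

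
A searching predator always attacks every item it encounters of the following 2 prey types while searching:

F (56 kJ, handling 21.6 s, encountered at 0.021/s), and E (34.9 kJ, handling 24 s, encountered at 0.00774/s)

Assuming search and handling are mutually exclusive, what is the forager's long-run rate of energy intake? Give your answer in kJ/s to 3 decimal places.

Energy encountered per unit search time: 0.021×56 + 0.00774×34.9 = 1.446 kJ/s.
Handling time per unit search time: 0.021×21.6 + 0.00774×24 = 0.6394.
Rate = 1.446/(1 + 0.6394) = 0.8821 kJ/s.

0.882 kJ/s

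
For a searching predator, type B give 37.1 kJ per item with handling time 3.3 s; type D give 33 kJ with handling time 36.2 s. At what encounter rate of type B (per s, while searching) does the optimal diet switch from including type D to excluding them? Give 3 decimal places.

0.027 per s

The zero-one rule: include type D iff E₂/h₂ > λE₁/(1+λh₁). Equality gives the switch point.
λE₁h₂ = E₂ + λE₂h₁ ⇒ λ = E₂/(E₁h₂ − E₂h₁) = 33/(1343 − 108.9) = 0.02674 per s.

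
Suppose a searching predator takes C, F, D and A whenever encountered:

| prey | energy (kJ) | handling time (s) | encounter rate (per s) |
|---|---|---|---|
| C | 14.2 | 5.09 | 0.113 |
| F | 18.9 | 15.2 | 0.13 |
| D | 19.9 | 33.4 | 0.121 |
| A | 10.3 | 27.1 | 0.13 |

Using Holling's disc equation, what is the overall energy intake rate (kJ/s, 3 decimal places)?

0.702 kJ/s

Energy encountered per unit search time: 0.113×14.2 + 0.13×18.9 + 0.121×19.9 + 0.13×10.3 = 7.808 kJ/s.
Handling time per unit search time: 0.113×5.09 + 0.13×15.2 + 0.121×33.4 + 0.13×27.1 = 10.12.
Rate = 7.808/(1 + 10.12) = 0.7025 kJ/s.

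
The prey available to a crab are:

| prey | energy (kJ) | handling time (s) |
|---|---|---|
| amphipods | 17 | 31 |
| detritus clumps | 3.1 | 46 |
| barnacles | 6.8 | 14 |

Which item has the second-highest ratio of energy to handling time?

barnacles

In descending order of E/h:
amphipods: 17/31 = 0.548 kJ/s
barnacles: 6.8/14 = 0.486 kJ/s
detritus clumps: 3.1/46 = 0.0674 kJ/s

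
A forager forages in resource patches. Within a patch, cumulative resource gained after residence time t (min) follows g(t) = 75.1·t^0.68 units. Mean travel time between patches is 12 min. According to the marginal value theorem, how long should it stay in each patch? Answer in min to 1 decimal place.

25.5 min

Maximise g(t)/(T+t): set derivative to zero → g'(t)(T+t) = g(t).
g'(t) = 0.68·75.1·t^-0.32. Setting 0.68·75.1·t^-0.32 = 75.1·t^0.68/(12+t) gives 0.68(12+t) = t, so 0.32·t = 0.68×12.
t* = 0.68×12/0.32 = 25.5 min.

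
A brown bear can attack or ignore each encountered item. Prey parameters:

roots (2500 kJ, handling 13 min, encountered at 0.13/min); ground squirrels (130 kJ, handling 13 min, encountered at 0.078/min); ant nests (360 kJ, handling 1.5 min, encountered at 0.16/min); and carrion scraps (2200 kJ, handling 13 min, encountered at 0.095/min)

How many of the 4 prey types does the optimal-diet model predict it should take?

E/h in descending order: ant nests 240, roots 192, carrion scraps 169, ground squirrels 10 kJ/min. The optimal diet is the largest prefix of this list for which every included type satisfies E_i/h_i > R on the types above it.
Rate on top 1: 46.45. roots: 192 > 46.45 → include.
Rate on top 2: 130.6. carrion scraps: 169 > 130.6 → include.
Rate on top 3: 142. ground squirrels: 10 < 142 → exclude; stop.
Optimal diet: ant nests, roots, carrion scraps — 3 of 4 types.

3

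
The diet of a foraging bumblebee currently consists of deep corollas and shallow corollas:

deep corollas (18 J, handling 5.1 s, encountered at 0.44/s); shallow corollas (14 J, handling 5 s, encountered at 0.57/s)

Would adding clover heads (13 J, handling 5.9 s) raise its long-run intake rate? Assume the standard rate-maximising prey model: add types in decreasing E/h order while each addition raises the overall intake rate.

On deep corollas and shallow corollas alone, R = ΣλE/(1+Σλh) = 15.9/6.094 = 2.609 J/s.
Profitability of clover heads: 13/5.9 = 2.203 J/s.
2.203 < 2.609, so adding clover heads would lower the average — exclude it.

No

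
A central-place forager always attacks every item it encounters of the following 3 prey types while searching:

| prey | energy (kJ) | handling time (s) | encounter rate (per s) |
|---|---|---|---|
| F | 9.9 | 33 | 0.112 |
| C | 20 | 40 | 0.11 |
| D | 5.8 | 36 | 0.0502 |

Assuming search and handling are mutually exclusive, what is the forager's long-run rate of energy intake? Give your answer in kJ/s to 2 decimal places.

0.33 kJ/s

Energy encountered per unit search time: 0.112×9.9 + 0.11×20 + 0.0502×5.8 = 3.6 kJ/s.
Handling time per unit search time: 0.112×33 + 0.11×40 + 0.0502×36 = 9.903.
Rate = 3.6/(1 + 9.903) = 0.3302 kJ/s.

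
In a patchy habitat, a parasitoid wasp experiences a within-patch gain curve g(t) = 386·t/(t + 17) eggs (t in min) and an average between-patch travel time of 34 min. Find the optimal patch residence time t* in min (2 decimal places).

Maximise g(t)/(T+t): set derivative to zero → g'(t)(T+t) = g(t).
g'(t) = 386·17/(t + 17)². Setting 386·17/(t+17)² = 386t/[(t+17)(34+t)] gives 17(34+t) = t(t+17), so t² = 17×34 = 578.
t* = √578 = 24.04 min.

24.04 min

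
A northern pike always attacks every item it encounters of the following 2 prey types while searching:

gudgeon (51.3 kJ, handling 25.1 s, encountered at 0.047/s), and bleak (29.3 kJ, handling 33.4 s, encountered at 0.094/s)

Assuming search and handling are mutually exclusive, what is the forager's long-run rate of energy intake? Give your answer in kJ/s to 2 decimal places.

R = (0.047×51.3 + 0.094×29.3) / (1 + 0.047×25.1 + 0.094×33.4) = 5.165/5.319 = 0.971 kJ/s.

0.97 kJ/s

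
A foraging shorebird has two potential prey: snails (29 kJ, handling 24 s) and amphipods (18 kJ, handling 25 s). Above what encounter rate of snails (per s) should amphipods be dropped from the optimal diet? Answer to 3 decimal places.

Drop amphipods once their profitability E₂/h₂ falls below the rate achievable on snails alone: E₂/h₂ = λE₁/(1 + λh₁).
Solve for λ: λE₁h₂ = E₂(1 + λh₁) → λ(E₁h₂ − E₂h₁) = E₂ → λ = E₂/(E₁h₂ − E₂h₁).
λ = 18/(29×25 − 18×24) = 18/293 = 0.06143 per s.

0.061 per s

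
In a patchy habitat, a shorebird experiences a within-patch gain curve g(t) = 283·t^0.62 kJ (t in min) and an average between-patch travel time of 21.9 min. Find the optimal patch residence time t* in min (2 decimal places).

35.73 min

By the marginal value theorem, leave when the instantaneous gain rate g'(t) equals the habitat-wide average g(t)/(T + t).
g'(t) = 0.62·283·t^-0.38. Setting 0.62·283·t^-0.38 = 283·t^0.62/(21.9+t) gives 0.62(21.9+t) = t, so 0.38·t = 0.62×21.9.
t* = 0.62×21.9/0.38 = 35.73 min.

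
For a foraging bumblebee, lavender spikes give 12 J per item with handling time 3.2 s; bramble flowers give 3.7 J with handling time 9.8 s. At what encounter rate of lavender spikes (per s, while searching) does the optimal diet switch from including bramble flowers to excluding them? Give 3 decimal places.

The zero-one rule: include bramble flowers iff E₂/h₂ > λE₁/(1+λh₁). Equality gives the switch point.
λE₁h₂ = E₂ + λE₂h₁ ⇒ λ = E₂/(E₁h₂ − E₂h₁) = 3.7/(117.6 − 11.84) = 0.03498 per s.

0.035 per s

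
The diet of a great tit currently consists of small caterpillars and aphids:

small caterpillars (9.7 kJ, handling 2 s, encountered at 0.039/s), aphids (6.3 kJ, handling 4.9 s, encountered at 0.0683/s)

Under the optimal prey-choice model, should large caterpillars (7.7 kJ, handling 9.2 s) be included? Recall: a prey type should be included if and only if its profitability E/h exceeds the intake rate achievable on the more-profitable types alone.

Yes

On small caterpillars and aphids alone, R = ΣλE/(1+Σλh) = 0.8086/1.413 = 0.5724 kJ/s.
large caterpillars: E/h = 7.7/9.2 = 0.837 kJ/s.
Since 0.837 > R, including large caterpillars increases the long-run rate.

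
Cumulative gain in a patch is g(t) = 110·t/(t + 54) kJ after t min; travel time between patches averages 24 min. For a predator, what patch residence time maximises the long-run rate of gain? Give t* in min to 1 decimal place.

Optimal t* satisfies g'(t*) = g(t*)/(T + t*).
g'(t) = 110·54/(t + 54)². Setting 110·54/(t+54)² = 110t/[(t+54)(24+t)] gives 54(24+t) = t(t+54), so t² = 54×24 = 1296.
t* = √1296 = 36 min.

36.0 min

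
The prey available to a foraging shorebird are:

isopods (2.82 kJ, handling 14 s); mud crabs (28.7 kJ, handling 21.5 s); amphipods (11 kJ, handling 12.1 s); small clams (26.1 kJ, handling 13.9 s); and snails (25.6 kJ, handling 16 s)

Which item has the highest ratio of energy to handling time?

In descending order of E/h:
small clams: 26.1/13.9 = 1.88 kJ/s
snails: 25.6/16 = 1.6 kJ/s
mud crabs: 28.7/21.5 = 1.33 kJ/s
amphipods: 11/12.1 = 0.909 kJ/s
isopods: 2.82/14 = 0.201 kJ/s

small clams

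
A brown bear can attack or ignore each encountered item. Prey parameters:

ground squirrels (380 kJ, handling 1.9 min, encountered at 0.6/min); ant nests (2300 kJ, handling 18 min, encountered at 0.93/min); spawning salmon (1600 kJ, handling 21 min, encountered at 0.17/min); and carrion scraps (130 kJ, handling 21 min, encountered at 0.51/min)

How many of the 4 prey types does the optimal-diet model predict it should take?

2

E/h in descending order: ground squirrels 200, ant nests 128, spawning salmon 76.2, carrion scraps 6.19 kJ/min. The optimal diet is the largest prefix of this list for which every included type satisfies E_i/h_i > R on the types above it.
Rate on top 1: 106.5. ant nests: 128 > 106.5 → include.
Rate on top 2: 125.4. spawning salmon: 76.2 < 125.4 → exclude; stop.
Optimal diet: ground squirrels, ant nests — 2 of 4 types.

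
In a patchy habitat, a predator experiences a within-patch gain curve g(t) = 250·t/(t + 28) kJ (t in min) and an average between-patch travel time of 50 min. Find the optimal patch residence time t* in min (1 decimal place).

Optimal t* satisfies g'(t*) = g(t*)/(T + t*).
g'(t) = 250·28/(t + 28)². Setting 250·28/(t+28)² = 250t/[(t+28)(50+t)] gives 28(50+t) = t(t+28), so t² = 28×50 = 1400.
t* = √1400 = 37.42 min.

37.4 min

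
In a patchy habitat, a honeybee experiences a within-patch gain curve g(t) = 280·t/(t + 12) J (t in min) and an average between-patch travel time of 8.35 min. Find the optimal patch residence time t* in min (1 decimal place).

10.0 min

Maximise g(t)/(T+t): set derivative to zero → g'(t)(T+t) = g(t).
g'(t) = 280·12/(t + 12)². Setting 280·12/(t+12)² = 280t/[(t+12)(8.35+t)] gives 12(8.35+t) = t(t+12), so t² = 12×8.35 = 100.2.
t* = √100.2 = 10.01 min.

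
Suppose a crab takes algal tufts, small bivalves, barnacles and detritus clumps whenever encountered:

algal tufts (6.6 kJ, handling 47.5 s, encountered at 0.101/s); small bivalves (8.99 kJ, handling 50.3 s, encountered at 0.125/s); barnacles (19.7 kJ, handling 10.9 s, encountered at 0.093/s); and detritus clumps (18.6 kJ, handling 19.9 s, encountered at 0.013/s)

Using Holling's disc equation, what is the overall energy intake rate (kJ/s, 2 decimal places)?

0.29 kJ/s

R = (0.101×6.6 + 0.125×8.99 + 0.093×19.7 + 0.013×18.6) / (1 + 0.101×47.5 + 0.125×50.3 + 0.093×10.9 + 0.013×19.9) = 3.864/13.36 = 0.2893 kJ/s.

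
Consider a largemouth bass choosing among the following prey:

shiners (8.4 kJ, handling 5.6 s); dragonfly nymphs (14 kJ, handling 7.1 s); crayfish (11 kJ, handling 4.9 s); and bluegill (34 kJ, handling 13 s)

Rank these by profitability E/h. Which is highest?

bluegill

Profitability E/h (kJ/s): shiners = 8.4/5.6 = 1.5, dragonfly nymphs = 14/7.1 = 1.97, crayfish = 11/4.9 = 2.24, bluegill = 34/13 = 2.62.
Ranked: bluegill > crayfish > dragonfly nymphs > shiners.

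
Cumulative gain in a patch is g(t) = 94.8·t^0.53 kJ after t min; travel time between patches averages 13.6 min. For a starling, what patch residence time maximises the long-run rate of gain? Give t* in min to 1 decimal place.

15.3 min

Optimal t* satisfies g'(t*) = g(t*)/(T + t*).
g'(t) = 0.53·94.8·t^-0.47. Setting 0.53·94.8·t^-0.47 = 94.8·t^0.53/(13.6+t) gives 0.53(13.6+t) = t, so 0.47·t = 0.53×13.6.
t* = 0.53×13.6/0.47 = 15.34 min.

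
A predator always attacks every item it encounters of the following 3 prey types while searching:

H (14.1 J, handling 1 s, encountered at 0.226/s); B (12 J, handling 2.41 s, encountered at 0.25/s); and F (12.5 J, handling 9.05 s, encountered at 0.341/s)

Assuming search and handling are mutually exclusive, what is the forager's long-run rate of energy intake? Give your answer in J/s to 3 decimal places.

2.126 J/s

R = (0.226×14.1 + 0.25×12 + 0.341×12.5) / (1 + 0.226×1 + 0.25×2.41 + 0.341×9.05) = 10.45/4.915 = 2.126 J/s.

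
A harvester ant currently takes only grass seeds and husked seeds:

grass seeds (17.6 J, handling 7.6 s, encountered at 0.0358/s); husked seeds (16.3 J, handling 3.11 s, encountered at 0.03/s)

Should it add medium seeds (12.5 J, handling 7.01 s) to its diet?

Yes

Current rate: (0.0358×17.6 + 0.03×16.3)/(1 + 0.0358×7.6 + 0.03×3.11) = 0.8196 J/s.
Profitability of medium seeds: 12.5/7.01 = 1.783 J/s.
1.783 > 0.8196, so adding medium seeds raises the average — include it.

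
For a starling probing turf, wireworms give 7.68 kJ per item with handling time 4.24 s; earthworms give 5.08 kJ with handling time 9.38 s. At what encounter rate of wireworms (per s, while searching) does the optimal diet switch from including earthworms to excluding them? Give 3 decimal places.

0.101 per s

At the threshold, the rate on wireworms alone equals the profitability of earthworms: λ·7.68/(1 + λ·4.24) = 5.08/9.38 = 0.5416.
Rearranging, λ(7.68 − 0.5416×4.24) = 0.5416, so λ = 0.5416/5.384 = 0.1006 per s.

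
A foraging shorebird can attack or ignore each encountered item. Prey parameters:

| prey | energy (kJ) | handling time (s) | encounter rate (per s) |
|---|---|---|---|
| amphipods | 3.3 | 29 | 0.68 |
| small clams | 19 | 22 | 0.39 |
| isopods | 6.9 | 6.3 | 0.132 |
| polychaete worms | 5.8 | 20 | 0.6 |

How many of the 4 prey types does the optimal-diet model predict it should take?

2

Profitabilities (E/h, kJ/s): isopods 1.1, small clams 0.864, polychaete worms 0.29, amphipods 0.114. Add prey in this order while the next type's profitability exceeds the intake rate on those already taken.
Rate on top 1: 0.4973. small clams: 0.864 > 0.4973 → include.
Rate on top 2: 0.7992. polychaete worms: 0.29 < 0.7992 → exclude; stop.
Optimal diet: isopods, small clams — 2 of 4 types.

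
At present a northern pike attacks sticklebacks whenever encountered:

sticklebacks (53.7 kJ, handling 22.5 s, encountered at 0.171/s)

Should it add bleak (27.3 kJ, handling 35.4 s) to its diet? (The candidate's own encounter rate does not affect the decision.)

On sticklebacks alone, R = ΣλE/(1+Σλh) = 9.183/4.848 = 1.894 kJ/s.
bleak: E/h = 27.3/35.4 = 0.7712 kJ/s.
0.7712 < 1.894, so adding bleak would lower the average — exclude it.

No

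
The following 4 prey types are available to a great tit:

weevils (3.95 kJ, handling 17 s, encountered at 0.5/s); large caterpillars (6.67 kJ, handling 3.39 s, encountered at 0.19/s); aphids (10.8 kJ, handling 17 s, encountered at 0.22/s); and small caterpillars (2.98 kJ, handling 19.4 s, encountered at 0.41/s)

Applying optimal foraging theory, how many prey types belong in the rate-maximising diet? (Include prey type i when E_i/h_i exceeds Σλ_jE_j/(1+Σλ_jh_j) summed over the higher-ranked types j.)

E/h in descending order: large caterpillars 1.97, aphids 0.635, weevils 0.232, small caterpillars 0.154 kJ/s. The optimal diet is the largest prefix of this list for which every included type satisfies E_i/h_i > R on the types above it.
Rate on top 1: 0.7708. aphids: 0.635 < 0.7708 → exclude; stop.
Optimal diet: large caterpillars — 1 of 4 types.

1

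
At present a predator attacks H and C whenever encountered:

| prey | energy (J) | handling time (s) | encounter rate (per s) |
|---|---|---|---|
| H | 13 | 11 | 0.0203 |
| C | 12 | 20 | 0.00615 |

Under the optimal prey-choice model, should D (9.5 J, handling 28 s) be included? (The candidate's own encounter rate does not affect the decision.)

Yes

Current rate: (0.0203×13 + 0.00615×12)/(1 + 0.0203×11 + 0.00615×20) = 0.2508 J/s.
Profitability of D: 9.5/28 = 0.3393 J/s.
Since 0.3393 > R, including D increases the long-run rate.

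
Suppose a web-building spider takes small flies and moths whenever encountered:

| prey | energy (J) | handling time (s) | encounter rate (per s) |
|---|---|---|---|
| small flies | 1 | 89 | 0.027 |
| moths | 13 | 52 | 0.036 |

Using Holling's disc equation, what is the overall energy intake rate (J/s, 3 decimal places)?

R = (0.027×1 + 0.036×13) / (1 + 0.027×89 + 0.036×52) = 0.495/5.275 = 0.09384 J/s.

0.094 J/s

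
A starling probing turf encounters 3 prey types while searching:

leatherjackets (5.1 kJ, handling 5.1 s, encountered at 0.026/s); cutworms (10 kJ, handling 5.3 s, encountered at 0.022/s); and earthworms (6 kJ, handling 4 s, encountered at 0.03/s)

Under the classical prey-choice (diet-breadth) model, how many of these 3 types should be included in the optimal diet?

Profitabilities (E/h, kJ/s): cutworms 1.89, earthworms 1.5, leatherjackets 1. Add prey in this order while the next type's profitability exceeds the intake rate on those already taken.
Rate on top 1: 0.197. earthworms: 1.5 > 0.197 → include.
Rate on top 2: 0.3235. leatherjackets: 1 > 0.3235 → include.
Optimal diet: cutworms, earthworms, leatherjackets — 3 of 3 types.

3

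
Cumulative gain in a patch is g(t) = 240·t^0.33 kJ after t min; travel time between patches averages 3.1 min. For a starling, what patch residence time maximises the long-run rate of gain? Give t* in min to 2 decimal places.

1.53 min

Optimal t* satisfies g'(t*) = g(t*)/(T + t*).
g'(t) = 0.33·240·t^-0.67. Setting 0.33·240·t^-0.67 = 240·t^0.33/(3.1+t) gives 0.33(3.1+t) = t, so 0.67·t = 0.33×3.1.
t* = 0.33×3.1/0.67 = 1.527 min.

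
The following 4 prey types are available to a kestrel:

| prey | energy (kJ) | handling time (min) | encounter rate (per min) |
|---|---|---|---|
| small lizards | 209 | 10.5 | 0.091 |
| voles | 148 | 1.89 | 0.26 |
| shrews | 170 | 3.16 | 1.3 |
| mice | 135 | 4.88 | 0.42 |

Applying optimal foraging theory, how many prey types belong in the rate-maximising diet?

E/h in descending order: voles 78.3, shrews 53.8, mice 27.7, small lizards 19.9 kJ/min. The optimal diet is the largest prefix of this list for which every included type satisfies E_i/h_i > R on the types above it.
Rate on top 1: 25.8. shrews: 53.8 > 25.8 → include.
Rate on top 2: 46.34. mice: 27.7 < 46.34 → exclude; stop.
Optimal diet: voles, shrews — 2 of 4 types.

2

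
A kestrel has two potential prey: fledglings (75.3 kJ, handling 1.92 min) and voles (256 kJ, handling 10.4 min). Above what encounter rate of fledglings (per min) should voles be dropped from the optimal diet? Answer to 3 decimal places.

The zero-one rule: include voles iff E₂/h₂ > λE₁/(1+λh₁). Equality gives the switch point.
λE₁h₂ = E₂ + λE₂h₁ ⇒ λ = E₂/(E₁h₂ − E₂h₁) = 256/(783.1 − 491.5) = 0.8779 per min.

0.878 per min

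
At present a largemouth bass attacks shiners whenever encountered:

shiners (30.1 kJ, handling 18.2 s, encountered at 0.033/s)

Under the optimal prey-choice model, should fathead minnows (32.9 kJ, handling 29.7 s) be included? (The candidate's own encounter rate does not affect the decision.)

Yes

Intake rate on the current diet: R = (0.033×30.1) / (1 + 0.033×18.2) = 0.9933/1.601 = 0.6206 kJ/s.
fathead minnows: E/h = 32.9/29.7 = 1.108 kJ/s.
Since 1.108 > R, including fathead minnows increases the long-run rate.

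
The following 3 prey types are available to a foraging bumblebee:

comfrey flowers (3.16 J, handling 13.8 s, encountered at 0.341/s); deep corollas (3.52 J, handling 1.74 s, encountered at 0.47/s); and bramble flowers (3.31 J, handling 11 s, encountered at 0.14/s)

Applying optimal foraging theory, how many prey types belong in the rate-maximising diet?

Profitabilities (E/h, J/s): deep corollas 2.02, bramble flowers 0.301, comfrey flowers 0.229. Add prey in this order while the next type's profitability exceeds the intake rate on those already taken.
Rate on top 1: 0.9101. bramble flowers: 0.301 < 0.9101 → exclude; stop.
Optimal diet: deep corollas — 1 of 3 types.

1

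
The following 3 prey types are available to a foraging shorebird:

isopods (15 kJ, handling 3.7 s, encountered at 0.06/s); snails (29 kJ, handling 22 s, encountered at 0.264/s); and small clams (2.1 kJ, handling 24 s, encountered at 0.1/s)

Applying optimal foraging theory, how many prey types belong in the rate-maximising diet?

2

Profitabilities (E/h, kJ/s): isopods 4.05, snails 1.32, small clams 0.0875. Add prey in this order while the next type's profitability exceeds the intake rate on those already taken.
Rate on top 1: 0.7365. snails: 1.32 > 0.7365 → include.
Rate on top 2: 1.217. small clams: 0.0875 < 1.217 → exclude; stop.
Optimal diet: isopods, snails — 2 of 3 types.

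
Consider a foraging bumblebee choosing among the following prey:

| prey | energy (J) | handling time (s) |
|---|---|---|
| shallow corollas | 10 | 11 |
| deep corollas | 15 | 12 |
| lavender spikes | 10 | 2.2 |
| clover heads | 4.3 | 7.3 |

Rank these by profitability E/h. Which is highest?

In descending order of E/h:
lavender spikes: 10/2.2 = 4.55 J/s
deep corollas: 15/12 = 1.25 J/s
shallow corollas: 10/11 = 0.909 J/s
clover heads: 4.3/7.3 = 0.589 J/s

lavender spikes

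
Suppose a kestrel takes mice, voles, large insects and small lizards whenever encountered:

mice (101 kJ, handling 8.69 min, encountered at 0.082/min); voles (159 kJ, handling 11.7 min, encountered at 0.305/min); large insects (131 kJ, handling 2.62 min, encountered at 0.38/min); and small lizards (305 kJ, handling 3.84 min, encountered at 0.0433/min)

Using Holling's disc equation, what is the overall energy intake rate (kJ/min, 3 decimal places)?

R = (0.082×101 + 0.305×159 + 0.38×131 + 0.0433×305) / (1 + 0.082×8.69 + 0.305×11.7 + 0.38×2.62 + 0.0433×3.84) = 119.8/6.443 = 18.59 kJ/min.

18.588 kJ/min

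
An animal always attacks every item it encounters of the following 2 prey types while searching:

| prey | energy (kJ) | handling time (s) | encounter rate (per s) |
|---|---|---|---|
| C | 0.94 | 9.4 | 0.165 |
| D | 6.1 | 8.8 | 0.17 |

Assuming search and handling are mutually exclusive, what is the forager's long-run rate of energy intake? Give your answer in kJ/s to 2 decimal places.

0.29 kJ/s

Energy encountered per unit search time: 0.165×0.94 + 0.17×6.1 = 1.192 kJ/s.
Handling time per unit search time: 0.165×9.4 + 0.17×8.8 = 3.047.
Rate = 1.192/(1 + 3.047) = 0.2946 kJ/s.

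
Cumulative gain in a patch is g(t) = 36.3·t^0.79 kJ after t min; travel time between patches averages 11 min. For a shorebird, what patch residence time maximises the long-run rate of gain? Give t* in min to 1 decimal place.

Optimal t* satisfies g'(t*) = g(t*)/(T + t*).
g'(t) = 0.79·36.3·t^-0.21. Setting 0.79·36.3·t^-0.21 = 36.3·t^0.79/(11+t) gives 0.79(11+t) = t, so 0.21·t = 0.79×11.
t* = 0.79×11/0.21 = 41.38 min.

41.4 min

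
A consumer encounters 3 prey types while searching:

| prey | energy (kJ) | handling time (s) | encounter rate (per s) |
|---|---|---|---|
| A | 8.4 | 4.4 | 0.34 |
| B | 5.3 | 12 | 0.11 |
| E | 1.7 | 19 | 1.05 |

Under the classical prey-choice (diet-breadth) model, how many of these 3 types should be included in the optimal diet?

Profitabilities (E/h, kJ/s): A 1.91, B 0.442, E 0.0895. Add prey in this order while the next type's profitability exceeds the intake rate on those already taken.
Rate on top 1: 1.144. B: 0.442 < 1.144 → exclude; stop.
Optimal diet: A — 1 of 3 types.

1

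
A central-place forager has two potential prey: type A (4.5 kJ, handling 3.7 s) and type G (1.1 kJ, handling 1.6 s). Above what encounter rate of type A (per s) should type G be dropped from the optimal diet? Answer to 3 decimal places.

At the threshold, the rate on type A alone equals the profitability of type G: λ·4.5/(1 + λ·3.7) = 1.1/1.6 = 0.6875.
Rearranging, λ(4.5 − 0.6875×3.7) = 0.6875, so λ = 0.6875/1.956 = 0.3514 per s.

0.351 per s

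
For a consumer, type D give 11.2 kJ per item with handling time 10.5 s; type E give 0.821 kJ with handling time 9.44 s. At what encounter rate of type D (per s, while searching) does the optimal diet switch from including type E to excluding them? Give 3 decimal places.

0.008 per s

Drop type E once their profitability E₂/h₂ falls below the rate achievable on type D alone: E₂/h₂ = λE₁/(1 + λh₁).
Solve for λ: λE₁h₂ = E₂(1 + λh₁) → λ(E₁h₂ − E₂h₁) = E₂ → λ = E₂/(E₁h₂ − E₂h₁).
λ = 0.821/(11.2×9.44 − 0.821×10.5) = 0.821/97.11 = 0.008455 per s.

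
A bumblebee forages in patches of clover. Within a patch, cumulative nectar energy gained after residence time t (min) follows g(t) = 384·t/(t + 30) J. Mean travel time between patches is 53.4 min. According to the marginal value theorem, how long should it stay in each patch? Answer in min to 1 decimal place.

Maximise g(t)/(T+t): set derivative to zero → g'(t)(T+t) = g(t).
g'(t) = 384·30/(t + 30)². Setting 384·30/(t+30)² = 384t/[(t+30)(53.4+t)] gives 30(53.4+t) = t(t+30), so t² = 30×53.4 = 1602.
t* = √1602 = 40.02 min.

40.0 min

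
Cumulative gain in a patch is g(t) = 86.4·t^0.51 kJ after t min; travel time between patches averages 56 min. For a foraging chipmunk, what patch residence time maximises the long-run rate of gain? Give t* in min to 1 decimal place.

By the marginal value theorem, leave when the instantaneous gain rate g'(t) equals the habitat-wide average g(t)/(T + t).
g'(t) = 0.51·86.4·t^-0.49. Setting 0.51·86.4·t^-0.49 = 86.4·t^0.51/(56+t) gives 0.51(56+t) = t, so 0.49·t = 0.51×56.
t* = 0.51×56/0.49 = 58.29 min.

58.3 min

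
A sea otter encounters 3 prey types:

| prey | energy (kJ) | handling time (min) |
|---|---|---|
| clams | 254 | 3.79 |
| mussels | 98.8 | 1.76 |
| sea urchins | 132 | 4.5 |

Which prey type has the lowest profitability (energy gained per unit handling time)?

In descending order of E/h:
clams: 254/3.79 = 67 kJ/min
mussels: 98.8/1.76 = 56.1 kJ/min
sea urchins: 132/4.5 = 29.3 kJ/min

sea urchins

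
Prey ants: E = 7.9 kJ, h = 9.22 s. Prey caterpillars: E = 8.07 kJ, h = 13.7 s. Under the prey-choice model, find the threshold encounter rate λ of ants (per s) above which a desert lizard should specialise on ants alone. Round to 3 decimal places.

The zero-one rule: include caterpillars iff E₂/h₂ > λE₁/(1+λh₁). Equality gives the switch point.
λE₁h₂ = E₂ + λE₂h₁ ⇒ λ = E₂/(E₁h₂ − E₂h₁) = 8.07/(108.2 − 74.41) = 0.2386 per s.

0.239 per s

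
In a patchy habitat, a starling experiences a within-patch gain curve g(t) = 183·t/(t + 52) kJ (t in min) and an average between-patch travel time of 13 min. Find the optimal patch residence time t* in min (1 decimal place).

By the marginal value theorem, leave when the instantaneous gain rate g'(t) equals the habitat-wide average g(t)/(T + t).
g'(t) = 183·52/(t + 52)². Setting 183·52/(t+52)² = 183t/[(t+52)(13+t)] gives 52(13+t) = t(t+52), so t² = 52×13 = 676.
t* = √676 = 26 min.

26.0 min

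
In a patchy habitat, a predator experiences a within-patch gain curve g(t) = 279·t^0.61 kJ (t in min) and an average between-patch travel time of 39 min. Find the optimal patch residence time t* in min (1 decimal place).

Maximise g(t)/(T+t): set derivative to zero → g'(t)(T+t) = g(t).
g'(t) = 0.61·279·t^-0.39. Setting 0.61·279·t^-0.39 = 279·t^0.61/(39+t) gives 0.61(39+t) = t, so 0.39·t = 0.61×39.
t* = 0.61×39/0.39 = 61 min.

61.0 min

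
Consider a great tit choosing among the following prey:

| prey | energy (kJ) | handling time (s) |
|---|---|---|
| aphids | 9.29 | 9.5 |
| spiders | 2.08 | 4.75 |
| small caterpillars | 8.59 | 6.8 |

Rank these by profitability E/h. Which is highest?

small caterpillars

In descending order of E/h:
small caterpillars: 8.59/6.8 = 1.26 kJ/s
aphids: 9.29/9.5 = 0.978 kJ/s
spiders: 2.08/4.75 = 0.438 kJ/s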